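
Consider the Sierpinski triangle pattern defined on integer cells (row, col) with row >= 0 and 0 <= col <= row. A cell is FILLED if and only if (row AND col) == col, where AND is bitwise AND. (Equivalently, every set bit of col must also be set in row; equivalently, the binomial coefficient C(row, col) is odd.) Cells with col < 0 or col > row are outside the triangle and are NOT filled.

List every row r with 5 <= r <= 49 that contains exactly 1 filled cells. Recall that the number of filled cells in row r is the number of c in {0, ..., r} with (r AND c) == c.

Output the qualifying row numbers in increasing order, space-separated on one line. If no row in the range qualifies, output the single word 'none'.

Row r has 2^popcount(r) filled cells, so we need popcount(r) = log2(1) = 0.
Scan r = 5..49 and keep those with exactly 0 one-bits:
r=5=101 popcount=2 -> skip
r=6=110 popcount=2 -> skip
r=7=111 popcount=3 -> skip
r=8=1000 popcount=1 -> skip
r=9=1001 popcount=2 -> skip
r=10=1010 popcount=2 -> skip
r=11=1011 popcount=3 -> skip
r=12=1100 popcount=2 -> skip
r=13=1101 popcount=3 -> skip
r=14=1110 popcount=3 -> skip
r=15=1111 popcount=4 -> skip
r=16=10000 popcount=1 -> skip
r=17=10001 popcount=2 -> skip
r=18=10010 popcount=2 -> skip
r=19=10011 popcount=3 -> skip
r=20=10100 popcount=2 -> skip
r=21=10101 popcount=3 -> skip
r=22=10110 popcount=3 -> skip
r=23=10111 popcount=4 -> skip
r=24=11000 popcount=2 -> skip
r=25=11001 popcount=3 -> skip
r=26=11010 popcount=3 -> skip
r=27=11011 popcount=4 -> skip
r=28=11100 popcount=3 -> skip
r=29=11101 popcount=4 -> skip
r=30=11110 popcount=4 -> skip
r=31=11111 popcount=5 -> skip
r=32=100000 popcount=1 -> skip
r=33=100001 popcount=2 -> skip
r=34=100010 popcount=2 -> skip
r=35=100011 popcount=3 -> skip
r=36=100100 popcount=2 -> skip
r=37=100101 popcount=3 -> skip
r=38=100110 popcount=3 -> skip
r=39=100111 popcount=4 -> skip
r=40=101000 popcount=2 -> skip
r=41=101001 popcount=3 -> skip
r=42=101010 popcount=3 -> skip
r=43=101011 popcount=4 -> skip
r=44=101100 popcount=3 -> skip
r=45=101101 popcount=4 -> skip
r=46=101110 popcount=4 -> skip
r=47=101111 popcount=5 -> skip
r=48=110000 popcount=2 -> skip
r=49=110001 popcount=3 -> skip
Kept rows: none

Answer: none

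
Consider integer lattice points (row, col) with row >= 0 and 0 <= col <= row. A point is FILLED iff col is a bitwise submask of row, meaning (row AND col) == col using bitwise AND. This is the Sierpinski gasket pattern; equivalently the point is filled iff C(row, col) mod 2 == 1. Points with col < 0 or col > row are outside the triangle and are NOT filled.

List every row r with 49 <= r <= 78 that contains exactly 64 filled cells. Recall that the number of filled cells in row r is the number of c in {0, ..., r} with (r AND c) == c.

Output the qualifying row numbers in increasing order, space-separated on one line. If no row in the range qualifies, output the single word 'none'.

Row r has 2^popcount(r) filled cells, so we need popcount(r) = log2(64) = 6.
Scan r = 49..78 and keep those with exactly 6 one-bits:
r=49=110001 popcount=3 -> skip
r=50=110010 popcount=3 -> skip
r=51=110011 popcount=4 -> skip
r=52=110100 popcount=3 -> skip
r=53=110101 popcount=4 -> skip
r=54=110110 popcount=4 -> skip
r=55=110111 popcount=5 -> skip
r=56=111000 popcount=3 -> skip
r=57=111001 popcount=4 -> skip
r=58=111010 popcount=4 -> skip
r=59=111011 popcount=5 -> skip
r=60=111100 popcount=4 -> skip
r=61=111101 popcount=5 -> skip
r=62=111110 popcount=5 -> skip
r=63=111111 popcount=6 -> KEEP
r=64=1000000 popcount=1 -> skip
r=65=1000001 popcount=2 -> skip
r=66=1000010 popcount=2 -> skip
r=67=1000011 popcount=3 -> skip
r=68=1000100 popcount=2 -> skip
r=69=1000101 popcount=3 -> skip
r=70=1000110 popcount=3 -> skip
r=71=1000111 popcount=4 -> skip
r=72=1001000 popcount=2 -> skip
r=73=1001001 popcount=3 -> skip
r=74=1001010 popcount=3 -> skip
r=75=1001011 popcount=4 -> skip
r=76=1001100 popcount=3 -> skip
r=77=1001101 popcount=4 -> skip
r=78=1001110 popcount=4 -> skip
Kept rows: 63

Answer: 63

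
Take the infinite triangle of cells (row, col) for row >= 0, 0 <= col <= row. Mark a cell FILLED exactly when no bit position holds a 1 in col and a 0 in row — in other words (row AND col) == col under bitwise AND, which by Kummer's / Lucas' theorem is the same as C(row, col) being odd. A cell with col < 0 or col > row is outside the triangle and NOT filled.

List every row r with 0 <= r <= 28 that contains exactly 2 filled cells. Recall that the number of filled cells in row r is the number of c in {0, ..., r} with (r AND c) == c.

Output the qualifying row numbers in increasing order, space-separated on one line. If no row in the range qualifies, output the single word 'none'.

Row r has 2^popcount(r) filled cells, so we need popcount(r) = log2(2) = 1.
Scan r = 0..28 and keep those with exactly 1 one-bits:
r=0=0 popcount=0 -> skip
r=1=1 popcount=1 -> KEEP
r=2=10 popcount=1 -> KEEP
r=3=11 popcount=2 -> skip
r=4=100 popcount=1 -> KEEP
r=5=101 popcount=2 -> skip
r=6=110 popcount=2 -> skip
r=7=111 popcount=3 -> skip
r=8=1000 popcount=1 -> KEEP
r=9=1001 popcount=2 -> skip
r=10=1010 popcount=2 -> skip
r=11=1011 popcount=3 -> skip
r=12=1100 popcount=2 -> skip
r=13=1101 popcount=3 -> skip
r=14=1110 popcount=3 -> skip
r=15=1111 popcount=4 -> skip
r=16=10000 popcount=1 -> KEEP
r=17=10001 popcount=2 -> skip
r=18=10010 popcount=2 -> skip
r=19=10011 popcount=3 -> skip
r=20=10100 popcount=2 -> skip
r=21=10101 popcount=3 -> skip
r=22=10110 popcount=3 -> skip
r=23=10111 popcount=4 -> skip
r=24=11000 popcount=2 -> skip
r=25=11001 popcount=3 -> skip
r=26=11010 popcount=3 -> skip
r=27=11011 popcount=4 -> skip
r=28=11100 popcount=3 -> skip
Kept rows: 1 2 4 8 16

Answer: 1 2 4 8 16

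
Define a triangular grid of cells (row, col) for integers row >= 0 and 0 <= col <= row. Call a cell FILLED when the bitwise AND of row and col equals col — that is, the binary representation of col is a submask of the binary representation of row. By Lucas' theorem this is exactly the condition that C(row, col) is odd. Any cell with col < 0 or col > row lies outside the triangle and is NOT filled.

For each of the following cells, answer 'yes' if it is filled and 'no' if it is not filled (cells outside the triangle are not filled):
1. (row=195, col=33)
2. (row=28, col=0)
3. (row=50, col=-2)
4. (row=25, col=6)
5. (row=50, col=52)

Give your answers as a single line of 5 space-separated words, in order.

(195,33): row=0b11000011, col=0b100001, row AND col = 0b1 = 1; 1 != 33 -> empty
(28,0): row=0b11100, col=0b0, row AND col = 0b0 = 0; 0 == 0 -> filled
(50,-2): col outside [0, 50] -> not filled
(25,6): row=0b11001, col=0b110, row AND col = 0b0 = 0; 0 != 6 -> empty
(50,52): col outside [0, 50] -> not filled

Answer: no yes no no no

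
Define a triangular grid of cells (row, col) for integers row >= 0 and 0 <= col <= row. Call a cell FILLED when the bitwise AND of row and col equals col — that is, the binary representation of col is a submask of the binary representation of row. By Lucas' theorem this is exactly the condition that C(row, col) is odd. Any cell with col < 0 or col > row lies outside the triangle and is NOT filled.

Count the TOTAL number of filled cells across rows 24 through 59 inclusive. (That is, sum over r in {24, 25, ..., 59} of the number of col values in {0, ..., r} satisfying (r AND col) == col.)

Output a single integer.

r24=11000 pc2: +4 =4
r25=11001 pc3: +8 =12
r26=11010 pc3: +8 =20
r27=11011 pc4: +16 =36
r28=11100 pc3: +8 =44
r29=11101 pc4: +16 =60
r30=11110 pc4: +16 =76
r31=11111 pc5: +32 =108
r32=100000 pc1: +2 =110
r33=100001 pc2: +4 =114
r34=100010 pc2: +4 =118
r35=100011 pc3: +8 =126
r36=100100 pc2: +4 =130
r37=100101 pc3: +8 =138
r38=100110 pc3: +8 =146
r39=100111 pc4: +16 =162
r40=101000 pc2: +4 =166
r41=101001 pc3: +8 =174
r42=101010 pc3: +8 =182
r43=101011 pc4: +16 =198
r44=101100 pc3: +8 =206
r45=101101 pc4: +16 =222
r46=101110 pc4: +16 =238
r47=101111 pc5: +32 =270
r48=110000 pc2: +4 =274
r49=110001 pc3: +8 =282
r50=110010 pc3: +8 =290
r51=110011 pc4: +16 =306
r52=110100 pc3: +8 =314
r53=110101 pc4: +16 =330
r54=110110 pc4: +16 =346
r55=110111 pc5: +32 =378
r56=111000 pc3: +8 =386
r57=111001 pc4: +16 =402
r58=111010 pc4: +16 =418
r59=111011 pc5: +32 =450

Answer: 450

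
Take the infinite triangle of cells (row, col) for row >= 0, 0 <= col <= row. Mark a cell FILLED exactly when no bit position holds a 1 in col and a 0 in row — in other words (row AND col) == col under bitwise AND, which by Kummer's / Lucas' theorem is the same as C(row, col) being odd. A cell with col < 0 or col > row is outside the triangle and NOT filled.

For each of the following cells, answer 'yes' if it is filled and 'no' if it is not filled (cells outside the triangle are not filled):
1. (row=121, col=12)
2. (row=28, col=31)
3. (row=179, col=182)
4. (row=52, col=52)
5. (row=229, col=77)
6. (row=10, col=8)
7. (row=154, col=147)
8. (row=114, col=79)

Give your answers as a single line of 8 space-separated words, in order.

(121,12): row=0b1111001, col=0b1100, row AND col = 0b1000 = 8; 8 != 12 -> empty
(28,31): col outside [0, 28] -> not filled
(179,182): col outside [0, 179] -> not filled
(52,52): row=0b110100, col=0b110100, row AND col = 0b110100 = 52; 52 == 52 -> filled
(229,77): row=0b11100101, col=0b1001101, row AND col = 0b1000101 = 69; 69 != 77 -> empty
(10,8): row=0b1010, col=0b1000, row AND col = 0b1000 = 8; 8 == 8 -> filled
(154,147): row=0b10011010, col=0b10010011, row AND col = 0b10010010 = 146; 146 != 147 -> empty
(114,79): row=0b1110010, col=0b1001111, row AND col = 0b1000010 = 66; 66 != 79 -> empty

Answer: no no no yes no yes no no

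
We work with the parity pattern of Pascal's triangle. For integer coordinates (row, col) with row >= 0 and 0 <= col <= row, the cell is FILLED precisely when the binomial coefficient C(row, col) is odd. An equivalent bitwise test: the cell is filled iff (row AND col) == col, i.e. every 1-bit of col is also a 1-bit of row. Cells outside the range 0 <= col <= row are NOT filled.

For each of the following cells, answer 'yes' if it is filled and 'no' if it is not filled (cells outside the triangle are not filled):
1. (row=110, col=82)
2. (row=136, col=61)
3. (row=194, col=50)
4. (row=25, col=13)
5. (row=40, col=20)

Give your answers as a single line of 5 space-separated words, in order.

Answer: no no no no no

Derivation:
(110,82): row=0b1101110, col=0b1010010, row AND col = 0b1000010 = 66; 66 != 82 -> empty
(136,61): row=0b10001000, col=0b111101, row AND col = 0b1000 = 8; 8 != 61 -> empty
(194,50): row=0b11000010, col=0b110010, row AND col = 0b10 = 2; 2 != 50 -> empty
(25,13): row=0b11001, col=0b1101, row AND col = 0b1001 = 9; 9 != 13 -> empty
(40,20): row=0b101000, col=0b10100, row AND col = 0b0 = 0; 0 != 20 -> empty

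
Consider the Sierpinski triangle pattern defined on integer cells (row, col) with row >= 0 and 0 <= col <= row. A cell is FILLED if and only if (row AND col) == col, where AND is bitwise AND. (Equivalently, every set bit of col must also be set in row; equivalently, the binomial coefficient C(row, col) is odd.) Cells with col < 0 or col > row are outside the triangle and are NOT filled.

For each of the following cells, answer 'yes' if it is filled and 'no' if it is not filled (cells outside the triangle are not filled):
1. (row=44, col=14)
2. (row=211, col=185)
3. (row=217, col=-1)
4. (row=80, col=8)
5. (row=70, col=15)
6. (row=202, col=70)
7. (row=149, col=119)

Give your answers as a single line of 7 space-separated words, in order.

(44,14): row=0b101100, col=0b1110, row AND col = 0b1100 = 12; 12 != 14 -> empty
(211,185): row=0b11010011, col=0b10111001, row AND col = 0b10010001 = 145; 145 != 185 -> empty
(217,-1): col outside [0, 217] -> not filled
(80,8): row=0b1010000, col=0b1000, row AND col = 0b0 = 0; 0 != 8 -> empty
(70,15): row=0b1000110, col=0b1111, row AND col = 0b110 = 6; 6 != 15 -> empty
(202,70): row=0b11001010, col=0b1000110, row AND col = 0b1000010 = 66; 66 != 70 -> empty
(149,119): row=0b10010101, col=0b1110111, row AND col = 0b10101 = 21; 21 != 119 -> empty

Answer: no no no no no no no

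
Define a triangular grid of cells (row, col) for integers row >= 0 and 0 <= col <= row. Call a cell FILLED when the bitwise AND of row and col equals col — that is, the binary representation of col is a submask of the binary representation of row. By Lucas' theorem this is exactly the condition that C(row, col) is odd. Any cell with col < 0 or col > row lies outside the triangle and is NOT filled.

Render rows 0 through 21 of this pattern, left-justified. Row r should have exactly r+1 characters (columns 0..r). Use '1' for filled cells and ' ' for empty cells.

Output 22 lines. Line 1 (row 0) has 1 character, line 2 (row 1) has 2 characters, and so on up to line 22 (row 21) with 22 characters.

Answer: 1
11
1 1
1111
1   1
11  11
1 1 1 1
11111111
1       1
11      11
1 1     1 1
1111    1111
1   1   1   1
11  11  11  11
1 1 1 1 1 1 1 1
1111111111111111
1               1
11              11
1 1             1 1
1111            1111
1   1           1   1
11  11          11  11

Derivation:
r0=0: 1
r1=1: 11
r2=10: 1 1
r3=11: 1111
r4=100: 1   1
r5=101: 11  11
r6=110: 1 1 1 1
r7=111: 11111111
r8=1000: 1       1
r9=1001: 11      11
r10=1010: 1 1     1 1
r11=1011: 1111    1111
r12=1100: 1   1   1   1
r13=1101: 11  11  11  11
r14=1110: 1 1 1 1 1 1 1 1
r15=1111: 1111111111111111
r16=10000: 1               1
r17=10001: 11              11
r18=10010: 1 1             1 1
r19=10011: 1111            1111
r20=10100: 1   1           1   1
r21=10101: 11  11          11  11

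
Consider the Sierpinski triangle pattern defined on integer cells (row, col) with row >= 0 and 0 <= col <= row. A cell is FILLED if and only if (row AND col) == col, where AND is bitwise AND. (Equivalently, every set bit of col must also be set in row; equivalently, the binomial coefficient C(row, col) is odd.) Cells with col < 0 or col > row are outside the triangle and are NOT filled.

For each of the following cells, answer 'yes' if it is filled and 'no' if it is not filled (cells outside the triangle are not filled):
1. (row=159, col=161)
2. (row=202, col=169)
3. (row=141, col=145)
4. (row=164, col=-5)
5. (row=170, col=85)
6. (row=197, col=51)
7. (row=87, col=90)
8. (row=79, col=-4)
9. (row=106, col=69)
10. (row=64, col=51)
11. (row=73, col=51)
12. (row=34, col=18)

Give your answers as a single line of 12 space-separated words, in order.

(159,161): col outside [0, 159] -> not filled
(202,169): row=0b11001010, col=0b10101001, row AND col = 0b10001000 = 136; 136 != 169 -> empty
(141,145): col outside [0, 141] -> not filled
(164,-5): col outside [0, 164] -> not filled
(170,85): row=0b10101010, col=0b1010101, row AND col = 0b0 = 0; 0 != 85 -> empty
(197,51): row=0b11000101, col=0b110011, row AND col = 0b1 = 1; 1 != 51 -> empty
(87,90): col outside [0, 87] -> not filled
(79,-4): col outside [0, 79] -> not filled
(106,69): row=0b1101010, col=0b1000101, row AND col = 0b1000000 = 64; 64 != 69 -> empty
(64,51): row=0b1000000, col=0b110011, row AND col = 0b0 = 0; 0 != 51 -> empty
(73,51): row=0b1001001, col=0b110011, row AND col = 0b1 = 1; 1 != 51 -> empty
(34,18): row=0b100010, col=0b10010, row AND col = 0b10 = 2; 2 != 18 -> empty

Answer: no no no no no no no no no no no no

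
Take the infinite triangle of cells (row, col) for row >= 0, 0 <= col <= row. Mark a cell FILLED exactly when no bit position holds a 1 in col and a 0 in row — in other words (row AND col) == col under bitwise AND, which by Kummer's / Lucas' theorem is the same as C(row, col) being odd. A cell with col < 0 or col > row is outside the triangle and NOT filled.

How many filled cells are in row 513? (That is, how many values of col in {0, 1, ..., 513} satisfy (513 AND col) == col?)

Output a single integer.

Answer: 4

Derivation:
513 in binary = 1000000001
popcount(513) = number of 1-bits in 1000000001 = 2
A col c satisfies (513 AND c) == c iff every set bit of c is also set in 513; each of the 2 set bits of 513 can independently be on or off in c.
count = 2^2 = 4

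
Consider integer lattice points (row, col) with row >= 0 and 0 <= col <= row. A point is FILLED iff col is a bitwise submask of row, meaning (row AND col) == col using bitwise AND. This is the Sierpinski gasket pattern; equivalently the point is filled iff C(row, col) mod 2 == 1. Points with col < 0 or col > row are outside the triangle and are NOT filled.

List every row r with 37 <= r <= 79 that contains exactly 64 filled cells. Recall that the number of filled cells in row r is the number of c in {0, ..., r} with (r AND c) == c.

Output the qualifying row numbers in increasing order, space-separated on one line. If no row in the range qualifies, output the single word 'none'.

Row r has 2^popcount(r) filled cells, so we need popcount(r) = log2(64) = 6.
Scan r = 37..79 and keep those with exactly 6 one-bits:
r=37=100101 popcount=3 -> skip
r=38=100110 popcount=3 -> skip
r=39=100111 popcount=4 -> skip
r=40=101000 popcount=2 -> skip
r=41=101001 popcount=3 -> skip
r=42=101010 popcount=3 -> skip
r=43=101011 popcount=4 -> skip
r=44=101100 popcount=3 -> skip
r=45=101101 popcount=4 -> skip
r=46=101110 popcount=4 -> skip
r=47=101111 popcount=5 -> skip
r=48=110000 popcount=2 -> skip
r=49=110001 popcount=3 -> skip
r=50=110010 popcount=3 -> skip
r=51=110011 popcount=4 -> skip
r=52=110100 popcount=3 -> skip
r=53=110101 popcount=4 -> skip
r=54=110110 popcount=4 -> skip
r=55=110111 popcount=5 -> skip
r=56=111000 popcount=3 -> skip
r=57=111001 popcount=4 -> skip
r=58=111010 popcount=4 -> skip
r=59=111011 popcount=5 -> skip
r=60=111100 popcount=4 -> skip
r=61=111101 popcount=5 -> skip
r=62=111110 popcount=5 -> skip
r=63=111111 popcount=6 -> KEEP
r=64=1000000 popcount=1 -> skip
r=65=1000001 popcount=2 -> skip
r=66=1000010 popcount=2 -> skip
r=67=1000011 popcount=3 -> skip
r=68=1000100 popcount=2 -> skip
r=69=1000101 popcount=3 -> skip
r=70=1000110 popcount=3 -> skip
r=71=1000111 popcount=4 -> skip
r=72=1001000 popcount=2 -> skip
r=73=1001001 popcount=3 -> skip
r=74=1001010 popcount=3 -> skip
r=75=1001011 popcount=4 -> skip
r=76=1001100 popcount=3 -> skip
r=77=1001101 popcount=4 -> skip
r=78=1001110 popcount=4 -> skip
r=79=1001111 popcount=5 -> skip
Kept rows: 63

Answer: 63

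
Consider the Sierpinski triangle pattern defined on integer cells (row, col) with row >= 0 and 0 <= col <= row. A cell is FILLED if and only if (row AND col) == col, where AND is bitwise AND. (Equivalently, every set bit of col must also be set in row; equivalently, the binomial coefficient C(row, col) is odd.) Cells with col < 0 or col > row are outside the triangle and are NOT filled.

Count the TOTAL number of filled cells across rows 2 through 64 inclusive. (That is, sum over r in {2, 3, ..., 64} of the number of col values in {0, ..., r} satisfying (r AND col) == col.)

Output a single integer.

Answer: 728

Derivation:
r2=10 pc1: +2 =2
r3=11 pc2: +4 =6
r4=100 pc1: +2 =8
r5=101 pc2: +4 =12
r6=110 pc2: +4 =16
r7=111 pc3: +8 =24
r8=1000 pc1: +2 =26
r9=1001 pc2: +4 =30
r10=1010 pc2: +4 =34
r11=1011 pc3: +8 =42
r12=1100 pc2: +4 =46
r13=1101 pc3: +8 =54
r14=1110 pc3: +8 =62
r15=1111 pc4: +16 =78
r16=10000 pc1: +2 =80
r17=10001 pc2: +4 =84
r18=10010 pc2: +4 =88
r19=10011 pc3: +8 =96
r20=10100 pc2: +4 =100
r21=10101 pc3: +8 =108
r22=10110 pc3: +8 =116
r23=10111 pc4: +16 =132
r24=11000 pc2: +4 =136
r25=11001 pc3: +8 =144
r26=11010 pc3: +8 =152
r27=11011 pc4: +16 =168
r28=11100 pc3: +8 =176
r29=11101 pc4: +16 =192
r30=11110 pc4: +16 =208
r31=11111 pc5: +32 =240
r32=100000 pc1: +2 =242
r33=100001 pc2: +4 =246
r34=100010 pc2: +4 =250
r35=100011 pc3: +8 =258
r36=100100 pc2: +4 =262
r37=100101 pc3: +8 =270
r38=100110 pc3: +8 =278
r39=100111 pc4: +16 =294
r40=101000 pc2: +4 =298
r41=101001 pc3: +8 =306
r42=101010 pc3: +8 =314
r43=101011 pc4: +16 =330
r44=101100 pc3: +8 =338
r45=101101 pc4: +16 =354
r46=101110 pc4: +16 =370
r47=101111 pc5: +32 =402
r48=110000 pc2: +4 =406
r49=110001 pc3: +8 =414
r50=110010 pc3: +8 =422
r51=110011 pc4: +16 =438
r52=110100 pc3: +8 =446
r53=110101 pc4: +16 =462
r54=110110 pc4: +16 =478
r55=110111 pc5: +32 =510
r56=111000 pc3: +8 =518
r57=111001 pc4: +16 =534
r58=111010 pc4: +16 =550
r59=111011 pc5: +32 =582
r60=111100 pc4: +16 =598
r61=111101 pc5: +32 =630
r62=111110 pc5: +32 =662
r63=111111 pc6: +64 =726
r64=1000000 pc1: +2 =728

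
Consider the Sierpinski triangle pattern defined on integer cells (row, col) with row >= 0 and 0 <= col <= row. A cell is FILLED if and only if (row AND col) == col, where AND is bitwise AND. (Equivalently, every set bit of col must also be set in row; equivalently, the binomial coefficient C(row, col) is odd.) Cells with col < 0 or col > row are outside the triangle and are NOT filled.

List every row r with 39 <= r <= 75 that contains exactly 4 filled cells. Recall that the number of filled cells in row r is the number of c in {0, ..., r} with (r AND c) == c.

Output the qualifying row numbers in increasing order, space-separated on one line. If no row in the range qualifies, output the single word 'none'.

Row r has 2^popcount(r) filled cells, so we need popcount(r) = log2(4) = 2.
Scan r = 39..75 and keep those with exactly 2 one-bits:
r=39=100111 popcount=4 -> skip
r=40=101000 popcount=2 -> KEEP
r=41=101001 popcount=3 -> skip
r=42=101010 popcount=3 -> skip
r=43=101011 popcount=4 -> skip
r=44=101100 popcount=3 -> skip
r=45=101101 popcount=4 -> skip
r=46=101110 popcount=4 -> skip
r=47=101111 popcount=5 -> skip
r=48=110000 popcount=2 -> KEEP
r=49=110001 popcount=3 -> skip
r=50=110010 popcount=3 -> skip
r=51=110011 popcount=4 -> skip
r=52=110100 popcount=3 -> skip
r=53=110101 popcount=4 -> skip
r=54=110110 popcount=4 -> skip
r=55=110111 popcount=5 -> skip
r=56=111000 popcount=3 -> skip
r=57=111001 popcount=4 -> skip
r=58=111010 popcount=4 -> skip
r=59=111011 popcount=5 -> skip
r=60=111100 popcount=4 -> skip
r=61=111101 popcount=5 -> skip
r=62=111110 popcount=5 -> skip
r=63=111111 popcount=6 -> skip
r=64=1000000 popcount=1 -> skip
r=65=1000001 popcount=2 -> KEEP
r=66=1000010 popcount=2 -> KEEP
r=67=1000011 popcount=3 -> skip
r=68=1000100 popcount=2 -> KEEP
r=69=1000101 popcount=3 -> skip
r=70=1000110 popcount=3 -> skip
r=71=1000111 popcount=4 -> skip
r=72=1001000 popcount=2 -> KEEP
r=73=1001001 popcount=3 -> skip
r=74=1001010 popcount=3 -> skip
r=75=1001011 popcount=4 -> skip
Kept rows: 40 48 65 66 68 72

Answer: 40 48 65 66 68 72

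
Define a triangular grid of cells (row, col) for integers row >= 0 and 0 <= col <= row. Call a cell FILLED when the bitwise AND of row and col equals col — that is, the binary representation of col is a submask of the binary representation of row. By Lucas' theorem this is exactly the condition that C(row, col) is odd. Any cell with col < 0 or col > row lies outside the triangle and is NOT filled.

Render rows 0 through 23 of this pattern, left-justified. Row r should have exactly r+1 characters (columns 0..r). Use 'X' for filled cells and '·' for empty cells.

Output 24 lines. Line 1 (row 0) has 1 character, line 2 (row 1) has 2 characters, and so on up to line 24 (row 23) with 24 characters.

Answer: X
XX
X·X
XXXX
X···X
XX··XX
X·X·X·X
XXXXXXXX
X·······X
XX······XX
X·X·····X·X
XXXX····XXXX
X···X···X···X
XX··XX··XX··XX
X·X·X·X·X·X·X·X
XXXXXXXXXXXXXXXX
X···············X
XX··············XX
X·X·············X·X
XXXX············XXXX
X···X···········X···X
XX··XX··········XX··XX
X·X·X·X·········X·X·X·X
XXXXXXXX········XXXXXXXX

Derivation:
r0=0: X
r1=1: XX
r2=10: X·X
r3=11: XXXX
r4=100: X···X
r5=101: XX··XX
r6=110: X·X·X·X
r7=111: XXXXXXXX
r8=1000: X·······X
r9=1001: XX······XX
r10=1010: X·X·····X·X
r11=1011: XXXX····XXXX
r12=1100: X···X···X···X
r13=1101: XX··XX··XX··XX
r14=1110: X·X·X·X·X·X·X·X
r15=1111: XXXXXXXXXXXXXXXX
r16=10000: X···············X
r17=10001: XX··············XX
r18=10010: X·X·············X·X
r19=10011: XXXX············XXXX
r20=10100: X···X···········X···X
r21=10101: XX··XX··········XX··XX
r22=10110: X·X·X·X·········X·X·X·X
r23=10111: XXXXXXXX········XXXXXXXX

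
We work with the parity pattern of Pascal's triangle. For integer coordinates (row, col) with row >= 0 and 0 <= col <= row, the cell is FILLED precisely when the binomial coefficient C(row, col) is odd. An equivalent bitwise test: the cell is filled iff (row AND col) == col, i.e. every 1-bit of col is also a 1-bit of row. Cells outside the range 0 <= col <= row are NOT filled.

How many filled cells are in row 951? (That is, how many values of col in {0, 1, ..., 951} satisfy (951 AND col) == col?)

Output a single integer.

Answer: 256

Derivation:
951 in binary = 1110110111
popcount(951) = number of 1-bits in 1110110111 = 8
A col c satisfies (951 AND c) == c iff every set bit of c is also set in 951; each of the 8 set bits of 951 can independently be on or off in c.
count = 2^8 = 256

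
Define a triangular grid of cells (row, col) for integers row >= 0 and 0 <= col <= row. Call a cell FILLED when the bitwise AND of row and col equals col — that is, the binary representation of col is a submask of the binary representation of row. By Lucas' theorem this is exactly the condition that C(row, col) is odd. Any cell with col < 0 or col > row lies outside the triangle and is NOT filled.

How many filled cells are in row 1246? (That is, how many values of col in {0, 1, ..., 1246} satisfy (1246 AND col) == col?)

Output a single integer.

1246 in binary = 10011011110
popcount(1246) = number of 1-bits in 10011011110 = 7
A col c satisfies (1246 AND c) == c iff every set bit of c is also set in 1246; each of the 7 set bits of 1246 can independently be on or off in c.
count = 2^7 = 128

Answer: 128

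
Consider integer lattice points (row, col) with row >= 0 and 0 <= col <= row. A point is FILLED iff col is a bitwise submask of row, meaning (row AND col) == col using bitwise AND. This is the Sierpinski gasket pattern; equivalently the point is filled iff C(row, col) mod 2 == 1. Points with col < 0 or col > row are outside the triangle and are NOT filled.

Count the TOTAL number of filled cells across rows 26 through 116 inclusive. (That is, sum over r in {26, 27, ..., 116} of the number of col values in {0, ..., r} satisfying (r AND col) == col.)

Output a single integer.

Answer: 1480

Derivation:
r26=11010 pc3: +8 =8
r27=11011 pc4: +16 =24
r28=11100 pc3: +8 =32
r29=11101 pc4: +16 =48
r30=11110 pc4: +16 =64
r31=11111 pc5: +32 =96
r32=100000 pc1: +2 =98
r33=100001 pc2: +4 =102
r34=100010 pc2: +4 =106
r35=100011 pc3: +8 =114
r36=100100 pc2: +4 =118
r37=100101 pc3: +8 =126
r38=100110 pc3: +8 =134
r39=100111 pc4: +16 =150
r40=101000 pc2: +4 =154
r41=101001 pc3: +8 =162
r42=101010 pc3: +8 =170
r43=101011 pc4: +16 =186
r44=101100 pc3: +8 =194
r45=101101 pc4: +16 =210
r46=101110 pc4: +16 =226
r47=101111 pc5: +32 =258
r48=110000 pc2: +4 =262
r49=110001 pc3: +8 =270
r50=110010 pc3: +8 =278
r51=110011 pc4: +16 =294
r52=110100 pc3: +8 =302
r53=110101 pc4: +16 =318
r54=110110 pc4: +16 =334
r55=110111 pc5: +32 =366
r56=111000 pc3: +8 =374
r57=111001 pc4: +16 =390
r58=111010 pc4: +16 =406
r59=111011 pc5: +32 =438
r60=111100 pc4: +16 =454
r61=111101 pc5: +32 =486
r62=111110 pc5: +32 =518
r63=111111 pc6: +64 =582
r64=1000000 pc1: +2 =584
r65=1000001 pc2: +4 =588
r66=1000010 pc2: +4 =592
r67=1000011 pc3: +8 =600
r68=1000100 pc2: +4 =604
r69=1000101 pc3: +8 =612
r70=1000110 pc3: +8 =620
r71=1000111 pc4: +16 =636
r72=1001000 pc2: +4 =640
r73=1001001 pc3: +8 =648
r74=1001010 pc3: +8 =656
r75=1001011 pc4: +16 =672
r76=1001100 pc3: +8 =680
r77=1001101 pc4: +16 =696
r78=1001110 pc4: +16 =712
r79=1001111 pc5: +32 =744
r80=1010000 pc2: +4 =748
r81=1010001 pc3: +8 =756
r82=1010010 pc3: +8 =764
r83=1010011 pc4: +16 =780
r84=1010100 pc3: +8 =788
r85=1010101 pc4: +16 =804
r86=1010110 pc4: +16 =820
r87=1010111 pc5: +32 =852
r88=1011000 pc3: +8 =860
r89=1011001 pc4: +16 =876
r90=1011010 pc4: +16 =892
r91=1011011 pc5: +32 =924
r92=1011100 pc4: +16 =940
r93=1011101 pc5: +32 =972
r94=1011110 pc5: +32 =1004
r95=1011111 pc6: +64 =1068
r96=1100000 pc2: +4 =1072
r97=1100001 pc3: +8 =1080
r98=1100010 pc3: +8 =1088
r99=1100011 pc4: +16 =1104
r100=1100100 pc3: +8 =1112
r101=1100101 pc4: +16 =1128
r102=1100110 pc4: +16 =1144
r103=1100111 pc5: +32 =1176
r104=1101000 pc3: +8 =1184
r105=1101001 pc4: +16 =1200
r106=1101010 pc4: +16 =1216
r107=1101011 pc5: +32 =1248
r108=1101100 pc4: +16 =1264
r109=1101101 pc5: +32 =1296
r110=1101110 pc5: +32 =1328
r111=1101111 pc6: +64 =1392
r112=1110000 pc3: +8 =1400
r113=1110001 pc4: +16 =1416
r114=1110010 pc4: +16 =1432
r115=1110011 pc5: +32 =1464
r116=1110100 pc4: +16 =1480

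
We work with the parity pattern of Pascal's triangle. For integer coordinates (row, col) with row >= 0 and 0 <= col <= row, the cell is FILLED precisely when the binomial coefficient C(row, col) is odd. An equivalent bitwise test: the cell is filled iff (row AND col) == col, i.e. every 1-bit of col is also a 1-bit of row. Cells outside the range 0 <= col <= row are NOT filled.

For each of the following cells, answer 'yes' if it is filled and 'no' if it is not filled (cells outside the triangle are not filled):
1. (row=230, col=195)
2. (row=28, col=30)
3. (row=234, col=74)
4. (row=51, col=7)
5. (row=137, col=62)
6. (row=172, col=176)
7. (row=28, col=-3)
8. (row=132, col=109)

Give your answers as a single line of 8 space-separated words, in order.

(230,195): row=0b11100110, col=0b11000011, row AND col = 0b11000010 = 194; 194 != 195 -> empty
(28,30): col outside [0, 28] -> not filled
(234,74): row=0b11101010, col=0b1001010, row AND col = 0b1001010 = 74; 74 == 74 -> filled
(51,7): row=0b110011, col=0b111, row AND col = 0b11 = 3; 3 != 7 -> empty
(137,62): row=0b10001001, col=0b111110, row AND col = 0b1000 = 8; 8 != 62 -> empty
(172,176): col outside [0, 172] -> not filled
(28,-3): col outside [0, 28] -> not filled
(132,109): row=0b10000100, col=0b1101101, row AND col = 0b100 = 4; 4 != 109 -> empty

Answer: no no yes no no no no no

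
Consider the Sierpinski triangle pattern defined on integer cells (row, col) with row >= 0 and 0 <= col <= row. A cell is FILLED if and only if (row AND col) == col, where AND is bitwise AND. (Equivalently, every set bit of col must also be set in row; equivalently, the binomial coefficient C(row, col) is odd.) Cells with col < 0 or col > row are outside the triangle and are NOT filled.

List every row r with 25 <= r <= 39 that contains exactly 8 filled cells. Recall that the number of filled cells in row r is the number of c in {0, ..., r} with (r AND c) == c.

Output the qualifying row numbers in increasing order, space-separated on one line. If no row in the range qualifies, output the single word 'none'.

Answer: 25 26 28 35 37 38

Derivation:
Row r has 2^popcount(r) filled cells, so we need popcount(r) = log2(8) = 3.
Scan r = 25..39 and keep those with exactly 3 one-bits:
r=25=11001 popcount=3 -> KEEP
r=26=11010 popcount=3 -> KEEP
r=27=11011 popcount=4 -> skip
r=28=11100 popcount=3 -> KEEP
r=29=11101 popcount=4 -> skip
r=30=11110 popcount=4 -> skip
r=31=11111 popcount=5 -> skip
r=32=100000 popcount=1 -> skip
r=33=100001 popcount=2 -> skip
r=34=100010 popcount=2 -> skip
r=35=100011 popcount=3 -> KEEP
r=36=100100 popcount=2 -> skip
r=37=100101 popcount=3 -> KEEP
r=38=100110 popcount=3 -> KEEP
r=39=100111 popcount=4 -> skip
Kept rows: 25 26 28 35 37 38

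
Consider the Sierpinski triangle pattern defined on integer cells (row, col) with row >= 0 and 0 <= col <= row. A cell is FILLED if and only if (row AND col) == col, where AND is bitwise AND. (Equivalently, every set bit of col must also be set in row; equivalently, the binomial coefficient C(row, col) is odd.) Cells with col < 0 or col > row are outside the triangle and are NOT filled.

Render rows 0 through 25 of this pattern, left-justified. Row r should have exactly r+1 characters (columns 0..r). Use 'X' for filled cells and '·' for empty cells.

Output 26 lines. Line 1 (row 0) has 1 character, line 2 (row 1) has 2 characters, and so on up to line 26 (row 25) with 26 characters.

r0=0: X
r1=1: XX
r2=10: X·X
r3=11: XXXX
r4=100: X···X
r5=101: XX··XX
r6=110: X·X·X·X
r7=111: XXXXXXXX
r8=1000: X·······X
r9=1001: XX······XX
r10=1010: X·X·····X·X
r11=1011: XXXX····XXXX
r12=1100: X···X···X···X
r13=1101: XX··XX··XX··XX
r14=1110: X·X·X·X·X·X·X·X
r15=1111: XXXXXXXXXXXXXXXX
r16=10000: X···············X
r17=10001: XX··············XX
r18=10010: X·X·············X·X
r19=10011: XXXX············XXXX
r20=10100: X···X···········X···X
r21=10101: XX··XX··········XX··XX
r22=10110: X·X·X·X·········X·X·X·X
r23=10111: XXXXXXXX········XXXXXXXX
r24=11000: X·······X·······X·······X
r25=11001: XX······XX······XX······XX

Answer: X
XX
X·X
XXXX
X···X
XX··XX
X·X·X·X
XXXXXXXX
X·······X
XX······XX
X·X·····X·X
XXXX····XXXX
X···X···X···X
XX··XX··XX··XX
X·X·X·X·X·X·X·X
XXXXXXXXXXXXXXXX
X···············X
XX··············XX
X·X·············X·X
XXXX············XXXX
X···X···········X···X
XX··XX··········XX··XX
X·X·X·X·········X·X·X·X
XXXXXXXX········XXXXXXXX
X·······X·······X·······X
XX······XX······XX······XX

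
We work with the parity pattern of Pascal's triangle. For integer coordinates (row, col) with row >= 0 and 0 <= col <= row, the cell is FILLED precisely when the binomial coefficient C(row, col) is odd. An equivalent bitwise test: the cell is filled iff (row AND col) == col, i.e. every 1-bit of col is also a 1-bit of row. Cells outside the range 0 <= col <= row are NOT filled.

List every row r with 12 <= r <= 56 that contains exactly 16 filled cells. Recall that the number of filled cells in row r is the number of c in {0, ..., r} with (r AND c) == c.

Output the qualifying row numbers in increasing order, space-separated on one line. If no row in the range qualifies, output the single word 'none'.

Row r has 2^popcount(r) filled cells, so we need popcount(r) = log2(16) = 4.
Scan r = 12..56 and keep those with exactly 4 one-bits:
r=12=1100 popcount=2 -> skip
r=13=1101 popcount=3 -> skip
r=14=1110 popcount=3 -> skip
r=15=1111 popcount=4 -> KEEP
r=16=10000 popcount=1 -> skip
r=17=10001 popcount=2 -> skip
r=18=10010 popcount=2 -> skip
r=19=10011 popcount=3 -> skip
r=20=10100 popcount=2 -> skip
r=21=10101 popcount=3 -> skip
r=22=10110 popcount=3 -> skip
r=23=10111 popcount=4 -> KEEP
r=24=11000 popcount=2 -> skip
r=25=11001 popcount=3 -> skip
r=26=11010 popcount=3 -> skip
r=27=11011 popcount=4 -> KEEP
r=28=11100 popcount=3 -> skip
r=29=11101 popcount=4 -> KEEP
r=30=11110 popcount=4 -> KEEP
r=31=11111 popcount=5 -> skip
r=32=100000 popcount=1 -> skip
r=33=100001 popcount=2 -> skip
r=34=100010 popcount=2 -> skip
r=35=100011 popcount=3 -> skip
r=36=100100 popcount=2 -> skip
r=37=100101 popcount=3 -> skip
r=38=100110 popcount=3 -> skip
r=39=100111 popcount=4 -> KEEP
r=40=101000 popcount=2 -> skip
r=41=101001 popcount=3 -> skip
r=42=101010 popcount=3 -> skip
r=43=101011 popcount=4 -> KEEP
r=44=101100 popcount=3 -> skip
r=45=101101 popcount=4 -> KEEP
r=46=101110 popcount=4 -> KEEP
r=47=101111 popcount=5 -> skip
r=48=110000 popcount=2 -> skip
r=49=110001 popcount=3 -> skip
r=50=110010 popcount=3 -> skip
r=51=110011 popcount=4 -> KEEP
r=52=110100 popcount=3 -> skip
r=53=110101 popcount=4 -> KEEP
r=54=110110 popcount=4 -> KEEP
r=55=110111 popcount=5 -> skip
r=56=111000 popcount=3 -> skip
Kept rows: 15 23 27 29 30 39 43 45 46 51 53 54

Answer: 15 23 27 29 30 39 43 45 46 51 53 54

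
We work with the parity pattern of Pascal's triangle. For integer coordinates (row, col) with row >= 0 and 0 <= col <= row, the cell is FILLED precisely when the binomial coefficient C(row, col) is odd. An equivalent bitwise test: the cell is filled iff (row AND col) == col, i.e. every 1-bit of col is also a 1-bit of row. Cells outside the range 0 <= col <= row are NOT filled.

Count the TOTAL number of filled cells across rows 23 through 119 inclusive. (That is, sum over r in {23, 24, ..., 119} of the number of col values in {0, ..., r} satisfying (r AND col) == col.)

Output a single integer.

r23=10111 pc4: +16 =16
r24=11000 pc2: +4 =20
r25=11001 pc3: +8 =28
r26=11010 pc3: +8 =36
r27=11011 pc4: +16 =52
r28=11100 pc3: +8 =60
r29=11101 pc4: +16 =76
r30=11110 pc4: +16 =92
r31=11111 pc5: +32 =124
r32=100000 pc1: +2 =126
r33=100001 pc2: +4 =130
r34=100010 pc2: +4 =134
r35=100011 pc3: +8 =142
r36=100100 pc2: +4 =146
r37=100101 pc3: +8 =154
r38=100110 pc3: +8 =162
r39=100111 pc4: +16 =178
r40=101000 pc2: +4 =182
r41=101001 pc3: +8 =190
r42=101010 pc3: +8 =198
r43=101011 pc4: +16 =214
r44=101100 pc3: +8 =222
r45=101101 pc4: +16 =238
r46=101110 pc4: +16 =254
r47=101111 pc5: +32 =286
r48=110000 pc2: +4 =290
r49=110001 pc3: +8 =298
r50=110010 pc3: +8 =306
r51=110011 pc4: +16 =322
r52=110100 pc3: +8 =330
r53=110101 pc4: +16 =346
r54=110110 pc4: +16 =362
r55=110111 pc5: +32 =394
r56=111000 pc3: +8 =402
r57=111001 pc4: +16 =418
r58=111010 pc4: +16 =434
r59=111011 pc5: +32 =466
r60=111100 pc4: +16 =482
r61=111101 pc5: +32 =514
r62=111110 pc5: +32 =546
r63=111111 pc6: +64 =610
r64=1000000 pc1: +2 =612
r65=1000001 pc2: +4 =616
r66=1000010 pc2: +4 =620
r67=1000011 pc3: +8 =628
r68=1000100 pc2: +4 =632
r69=1000101 pc3: +8 =640
r70=1000110 pc3: +8 =648
r71=1000111 pc4: +16 =664
r72=1001000 pc2: +4 =668
r73=1001001 pc3: +8 =676
r74=1001010 pc3: +8 =684
r75=1001011 pc4: +16 =700
r76=1001100 pc3: +8 =708
r77=1001101 pc4: +16 =724
r78=1001110 pc4: +16 =740
r79=1001111 pc5: +32 =772
r80=1010000 pc2: +4 =776
r81=1010001 pc3: +8 =784
r82=1010010 pc3: +8 =792
r83=1010011 pc4: +16 =808
r84=1010100 pc3: +8 =816
r85=1010101 pc4: +16 =832
r86=1010110 pc4: +16 =848
r87=1010111 pc5: +32 =880
r88=1011000 pc3: +8 =888
r89=1011001 pc4: +16 =904
r90=1011010 pc4: +16 =920
r91=1011011 pc5: +32 =952
r92=1011100 pc4: +16 =968
r93=1011101 pc5: +32 =1000
r94=1011110 pc5: +32 =1032
r95=1011111 pc6: +64 =1096
r96=1100000 pc2: +4 =1100
r97=1100001 pc3: +8 =1108
r98=1100010 pc3: +8 =1116
r99=1100011 pc4: +16 =1132
r100=1100100 pc3: +8 =1140
r101=1100101 pc4: +16 =1156
r102=1100110 pc4: +16 =1172
r103=1100111 pc5: +32 =1204
r104=1101000 pc3: +8 =1212
r105=1101001 pc4: +16 =1228
r106=1101010 pc4: +16 =1244
r107=1101011 pc5: +32 =1276
r108=1101100 pc4: +16 =1292
r109=1101101 pc5: +32 =1324
r110=1101110 pc5: +32 =1356
r111=1101111 pc6: +64 =1420
r112=1110000 pc3: +8 =1428
r113=1110001 pc4: +16 =1444
r114=1110010 pc4: +16 =1460
r115=1110011 pc5: +32 =1492
r116=1110100 pc4: +16 =1508
r117=1110101 pc5: +32 =1540
r118=1110110 pc5: +32 =1572
r119=1110111 pc6: +64 =1636

Answer: 1636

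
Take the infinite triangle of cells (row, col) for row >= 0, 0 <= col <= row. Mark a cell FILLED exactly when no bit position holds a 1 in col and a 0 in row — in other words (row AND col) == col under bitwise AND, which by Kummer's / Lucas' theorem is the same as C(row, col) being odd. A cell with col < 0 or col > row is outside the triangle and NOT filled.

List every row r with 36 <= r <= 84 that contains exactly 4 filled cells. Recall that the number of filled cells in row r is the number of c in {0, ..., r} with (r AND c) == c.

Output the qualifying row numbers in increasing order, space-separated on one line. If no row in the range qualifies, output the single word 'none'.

Answer: 36 40 48 65 66 68 72 80

Derivation:
Row r has 2^popcount(r) filled cells, so we need popcount(r) = log2(4) = 2.
Scan r = 36..84 and keep those with exactly 2 one-bits:
r=36=100100 popcount=2 -> KEEP
r=37=100101 popcount=3 -> skip
r=38=100110 popcount=3 -> skip
r=39=100111 popcount=4 -> skip
r=40=101000 popcount=2 -> KEEP
r=41=101001 popcount=3 -> skip
r=42=101010 popcount=3 -> skip
r=43=101011 popcount=4 -> skip
r=44=101100 popcount=3 -> skip
r=45=101101 popcount=4 -> skip
r=46=101110 popcount=4 -> skip
r=47=101111 popcount=5 -> skip
r=48=110000 popcount=2 -> KEEP
r=49=110001 popcount=3 -> skip
r=50=110010 popcount=3 -> skip
r=51=110011 popcount=4 -> skip
r=52=110100 popcount=3 -> skip
r=53=110101 popcount=4 -> skip
r=54=110110 popcount=4 -> skip
r=55=110111 popcount=5 -> skip
r=56=111000 popcount=3 -> skip
r=57=111001 popcount=4 -> skip
r=58=111010 popcount=4 -> skip
r=59=111011 popcount=5 -> skip
r=60=111100 popcount=4 -> skip
r=61=111101 popcount=5 -> skip
r=62=111110 popcount=5 -> skip
r=63=111111 popcount=6 -> skip
r=64=1000000 popcount=1 -> skip
r=65=1000001 popcount=2 -> KEEP
r=66=1000010 popcount=2 -> KEEP
r=67=1000011 popcount=3 -> skip
r=68=1000100 popcount=2 -> KEEP
r=69=1000101 popcount=3 -> skip
r=70=1000110 popcount=3 -> skip
r=71=1000111 popcount=4 -> skip
r=72=1001000 popcount=2 -> KEEP
r=73=1001001 popcount=3 -> skip
r=74=1001010 popcount=3 -> skip
r=75=1001011 popcount=4 -> skip
r=76=1001100 popcount=3 -> skip
r=77=1001101 popcount=4 -> skip
r=78=1001110 popcount=4 -> skip
r=79=1001111 popcount=5 -> skip
r=80=1010000 popcount=2 -> KEEP
r=81=1010001 popcount=3 -> skip
r=82=1010010 popcount=3 -> skip
r=83=1010011 popcount=4 -> skip
r=84=1010100 popcount=3 -> skip
Kept rows: 36 40 48 65 66 68 72 80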